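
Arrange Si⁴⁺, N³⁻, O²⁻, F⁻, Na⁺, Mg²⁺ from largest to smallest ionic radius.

N³⁻ > O²⁻ > F⁻ > Na⁺ > Mg²⁺ > Si⁴⁺

Isoelectronic series (10 e⁻ each). Size is set by nuclear charge: more protons means a smaller ion. Si⁴⁺ (Z=14), Mg²⁺ (Z=12), Na⁺ (Z=11), F⁻ (Z=9), O²⁻ (Z=8), N³⁻ (Z=7).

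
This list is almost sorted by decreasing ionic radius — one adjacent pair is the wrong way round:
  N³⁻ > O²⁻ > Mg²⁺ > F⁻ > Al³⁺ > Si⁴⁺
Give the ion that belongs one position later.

Mg²⁺

Check each adjacent pair. Mg²⁺ and F⁻ are reversed: both have 10 electrons but Z(Mg)=12 > Z(F)=9, so Mg²⁺ should be the smaller of the two. No other neighbouring pair contradicts the periodic trends, so Mg²⁺ is the ion listed too early.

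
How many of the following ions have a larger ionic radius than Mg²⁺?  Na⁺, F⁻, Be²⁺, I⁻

3

Work out protons and electrons: Be²⁺ (Z=4, 2 e⁻), Mg²⁺ (Z=12, 10 e⁻), Na⁺ (Z=11, 10 e⁻), F⁻ (Z=9, 10 e⁻), I⁻ (Z=53, 54 e⁻). Be²⁺ < Mg²⁺ (same group, 1 shell fewer); Mg²⁺ < Na⁺ (isoelectronic, higher Z=12 is smaller); Na⁺ < F⁻ (isoelectronic, higher Z=11 is smaller); F⁻ < I⁻ (same group, period 2 vs 5).
Ordering all of them (including Mg²⁺) by radius gives Be²⁺ < Mg²⁺ < Na⁺ < F⁻ < I⁻. That's 3.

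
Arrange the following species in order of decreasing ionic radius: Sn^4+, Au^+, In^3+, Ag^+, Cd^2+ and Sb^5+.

Electron counts and nuclear charges: Sb^5+ has 46 e⁻ (Z=51), Sn^4+ has 46 e⁻ (Z=50), In^3+ has 46 e⁻ (Z=49), Cd^2+ has 46 e⁻ (Z=48), Ag^+ has 46 e⁻ (Z=47), Au^+ has 78 e⁻ (Z=79). Sb^5+ < Sn^4+ (isoelectronic, higher Z=51 is smaller); Sn^4+ < In^3+ (both 46 e⁻, Z=50>49); In^3+ < Cd^2+ (isoelectronic, higher Z=49 is smaller); Cd^2+ < Ag^+ (isoelectronic, higher Z=48 is smaller); Ag^+ < Au^+ (same group, 1 shell fewer).

Au^+ > Ag^+ > Cd^2+ > In^3+ > Sn^4+ > Sb^5+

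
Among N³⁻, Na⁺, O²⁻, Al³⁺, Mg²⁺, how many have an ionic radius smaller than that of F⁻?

3

Isoelectronic series (10 e⁻ each). Size is set by nuclear charge: more protons means a smaller ion. Al³⁺ (Z=13), Mg²⁺ (Z=12), Na⁺ (Z=11), F⁻ (Z=9), O²⁻ (Z=8), N³⁻ (Z=7).
Relative to F⁻, the ions that are smaller are Al³⁺, Mg²⁺, Na⁺. So 3 are smaller.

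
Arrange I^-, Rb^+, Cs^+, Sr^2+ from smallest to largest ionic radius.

Sr^2+ < Rb^+ < Cs^+ < I^-

Sr^2+ has 36 e⁻ (Z=38), Rb^+ has 36 e⁻ (Z=37), Cs^+ has 54 e⁻ (Z=55), I^- has 54 e⁻ (Z=53). Sr^2+ < Rb^+ (isoelectronic, higher Z=38 is smaller); Rb^+ < Cs^+ (same group, period 5 vs 6); Cs^+ < I^- (both 54 e⁻, Z=55>53).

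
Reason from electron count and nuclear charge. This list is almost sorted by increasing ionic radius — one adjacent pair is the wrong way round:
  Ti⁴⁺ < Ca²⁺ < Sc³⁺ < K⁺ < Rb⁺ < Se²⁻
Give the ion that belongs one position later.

Scanning neighbour by neighbour, only Ca²⁺/Sc³⁺ violates a trend: they are isoelectronic (18 e⁻) and Sc has more protons than Ca (21 vs 20), making Sc³⁺ smaller. That makes Ca²⁺ the one sitting a position early relative to where it belongs.

Ca²⁺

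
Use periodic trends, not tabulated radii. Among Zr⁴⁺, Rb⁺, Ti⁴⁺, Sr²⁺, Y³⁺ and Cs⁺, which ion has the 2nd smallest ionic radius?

First list Z and electron count for each: Ti⁴⁺ (Z=22, 18 e⁻), Zr⁴⁺ (Z=40, 36 e⁻), Y³⁺ (Z=39, 36 e⁻), Sr²⁺ (Z=38, 36 e⁻), Rb⁺ (Z=37, 36 e⁻), Cs⁺ (Z=55, 54 e⁻). Ti⁴⁺ < Zr⁴⁺ (same group, period 4 vs 5); Zr⁴⁺ < Y³⁺ (both 36 e⁻, Z=40>39); Y³⁺ < Sr²⁺ (isoelectronic, higher Z=39 is smaller); Sr²⁺ < Rb⁺ (isoelectronic, higher Z=38 is smaller); Rb⁺ < Cs⁺ (same group, period 5 vs 6).
Full ascending order: Ti⁴⁺ < Zr⁴⁺ < Y³⁺ < Sr²⁺ < Rb⁺ < Cs⁺. Counting from the smallest, position 2 is Zr⁴⁺.

Zr⁴⁺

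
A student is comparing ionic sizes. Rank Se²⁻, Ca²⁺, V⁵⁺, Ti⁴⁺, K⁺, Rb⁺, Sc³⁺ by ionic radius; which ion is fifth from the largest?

Electron counts and nuclear charges: V⁵⁺ (Z=23, 18 e⁻), Ti⁴⁺ (Z=22, 18 e⁻), Sc³⁺ (Z=21, 18 e⁻), Ca²⁺ (Z=20, 18 e⁻), K⁺ (Z=19, 18 e⁻), Rb⁺ (Z=37, 36 e⁻), Se²⁻ (Z=34, 36 e⁻). V⁵⁺ < Ti⁴⁺ (both 18 e⁻, Z=23>22); Ti⁴⁺ < Sc³⁺ (both 18 e⁻, Z=22>21); Sc³⁺ < Ca²⁺ (both 18 e⁻, Z=21>20); Ca²⁺ < K⁺ (both 18 e⁻, Z=20>19); K⁺ < Rb⁺ (same group, period 4 vs 5); Rb⁺ < Se²⁻ (both 36 e⁻, Z=37>34).
Full ascending order: V⁵⁺ < Ti⁴⁺ < Sc³⁺ < Ca²⁺ < K⁺ < Rb⁺ < Se²⁻. Counting from the largest, position 5 is Sc³⁺.

Sc³⁺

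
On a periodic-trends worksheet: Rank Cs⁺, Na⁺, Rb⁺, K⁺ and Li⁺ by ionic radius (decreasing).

These ions sit in one column with identical charge. Each step down the periodic table adds a principal shell, increasing the radius.

Cs⁺ > Rb⁺ > K⁺ > Na⁺ > Li⁺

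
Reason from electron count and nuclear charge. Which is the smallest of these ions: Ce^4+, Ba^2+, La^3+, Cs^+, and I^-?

Ce^4+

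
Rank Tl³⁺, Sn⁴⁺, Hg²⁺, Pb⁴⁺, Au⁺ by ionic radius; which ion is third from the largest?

Tl³⁺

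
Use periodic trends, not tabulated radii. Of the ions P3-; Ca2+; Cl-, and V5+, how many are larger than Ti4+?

3

Each ion has 18 electrons. The ranking follows nuclear charge in reverse — greater Z gives a smaller radius. V5+ (Z=23), Ti4+ (Z=22), Ca2+ (Z=20), Cl- (Z=17), P3- (Z=15).
Relative to Ti4+, the ions that are larger are Ca2+, Cl-, P3-. That's 3.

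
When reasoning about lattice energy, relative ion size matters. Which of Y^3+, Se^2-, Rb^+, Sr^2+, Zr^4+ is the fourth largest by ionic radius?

Y^3+

Isoelectronic series (36 e⁻ each). Size is set by nuclear charge: more protons means a smaller ion. Zr^4+ (Z=40), Y^3+ (Z=39), Sr^2+ (Z=38), Rb^+ (Z=37), Se^2- (Z=34).
Ordering: Zr^4+ < Y^3+ < Sr^2+ < Rb^+ < Se^2-. The fourth largest is Y^3+.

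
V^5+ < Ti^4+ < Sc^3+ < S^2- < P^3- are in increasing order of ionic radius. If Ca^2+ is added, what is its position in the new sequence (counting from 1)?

4

Isoelectronic series (18 e⁻ each). Size is set by nuclear charge: more protons means a smaller ion. V^5+ (Z=23), Ti^4+ (Z=22), Sc^3+ (Z=21), Ca^2+ (Z=20), S^2- (Z=16), P^3- (Z=15).
The complete sequence is V^5+ < Ti^4+ < Sc^3+ < Ca^2+ < S^2- < P^3-. Ca^2+ sits at position 4.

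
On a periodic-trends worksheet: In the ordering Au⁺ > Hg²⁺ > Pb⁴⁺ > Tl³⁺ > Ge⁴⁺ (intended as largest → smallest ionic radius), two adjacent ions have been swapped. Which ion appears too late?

Tl³⁺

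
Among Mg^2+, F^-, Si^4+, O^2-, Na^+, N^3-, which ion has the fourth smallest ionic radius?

F^-

Isoelectronic series (10 e⁻ each). Size is set by nuclear charge: more protons means a smaller ion. Si^4+ (Z=14), Mg^2+ (Z=12), Na^+ (Z=11), F^- (Z=9), O^2- (Z=8), N^3- (Z=7).
Full ascending order: Si^4+ < Mg^2+ < Na^+ < F^- < O^2- < N^3-. Counting from the smallest, position 4 is F^-.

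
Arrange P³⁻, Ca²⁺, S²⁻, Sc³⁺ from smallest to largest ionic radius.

Sc³⁺ < Ca²⁺ < S²⁻ < P³⁻

These species are isoelectronic with 18 electrons. The only difference is the number of protons: Sc³⁺ (Z=21), Ca²⁺ (Z=20), S²⁻ (Z=16), P³⁻ (Z=15). The strongest nuclear pull (Sc³⁺) gives the smallest ion.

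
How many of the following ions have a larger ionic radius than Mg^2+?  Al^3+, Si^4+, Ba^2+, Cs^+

2

Tabulating Z and e⁻: Si^4+: 10 e⁻, Z=14, Al^3+: 10 e⁻, Z=13, Mg^2+: 10 e⁻, Z=12, Ba^2+: 54 e⁻, Z=56, Cs^+: 54 e⁻, Z=55. Si^4+ < Al^3+ (isoelectronic, higher Z=14 is smaller); Al^3+ < Mg^2+ (isoelectronic, higher Z=13 is smaller); Mg^2+ < Ba^2+ (same group, 3 shells fewer); Ba^2+ < Cs^+ (isoelectronic, higher Z=56 is smaller).
Placing each against Mg^2+: smaller — Si^4+, Al^3+; larger — Ba^2+, Cs^+. That's 2.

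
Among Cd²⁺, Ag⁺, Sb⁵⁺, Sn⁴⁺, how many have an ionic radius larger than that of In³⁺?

2

Isoelectronic series (46 e⁻ each). Size is set by nuclear charge: more protons means a smaller ion. Sb⁵⁺ (Z=51), Sn⁴⁺ (Z=50), In³⁺ (Z=49), Cd²⁺ (Z=48), Ag⁺ (Z=47).
Overall: Sb⁵⁺ < Sn⁴⁺ < In³⁺ < Cd²⁺ < Ag⁺. In³⁺ has 2 below it and 2 above. Count: 2.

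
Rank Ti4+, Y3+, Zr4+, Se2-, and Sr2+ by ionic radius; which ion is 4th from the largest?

Zr4+

Tabulating Z and e⁻: Ti4+ (Z=22, 18 e⁻), Zr4+ (Z=40, 36 e⁻), Y3+ (Z=39, 36 e⁻), Sr2+ (Z=38, 36 e⁻), Se2- (Z=34, 36 e⁻). Ti4+ < Zr4+ (same group, period 4 vs 5); Zr4+ < Y3+ (both 36 e⁻, Z=40>39); Y3+ < Sr2+ (both 36 e⁻, Z=39>38); Sr2+ < Se2- (isoelectronic, higher Z=38 is smaller).
So the order is Ti4+ < Zr4+ < Y3+ < Sr2+ < Se2-; the 4th-largest ion is Zr4+.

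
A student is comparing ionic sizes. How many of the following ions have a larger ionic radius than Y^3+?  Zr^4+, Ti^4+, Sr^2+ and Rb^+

2

Work out protons and electrons: Ti^4+ has 18 e⁻ (Z=22), Zr^4+ has 36 e⁻ (Z=40), Y^3+ has 36 e⁻ (Z=39), Sr^2+ has 36 e⁻ (Z=38), Rb^+ has 36 e⁻ (Z=37). Ti^4+ < Zr^4+ (same group, 1 shell fewer); Zr^4+ < Y^3+ (both 36 e⁻, Z=40>39); Y^3+ < Sr^2+ (isoelectronic, higher Z=39 is smaller); Sr^2+ < Rb^+ (isoelectronic, higher Z=38 is smaller).
Relative to Y^3+, the ions that are larger are Sr^2+, Rb^+. Count: 2.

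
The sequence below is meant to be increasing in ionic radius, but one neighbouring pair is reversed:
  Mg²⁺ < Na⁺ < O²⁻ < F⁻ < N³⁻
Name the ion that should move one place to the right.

O²⁻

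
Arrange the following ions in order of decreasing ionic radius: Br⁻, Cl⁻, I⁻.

These ions sit in one column with identical charge. Each step down the periodic table adds a principal shell, increasing the radius.

I⁻ > Br⁻ > Cl⁻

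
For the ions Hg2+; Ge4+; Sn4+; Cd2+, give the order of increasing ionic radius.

Ge4+ < Sn4+ < Cd2+ < Hg2+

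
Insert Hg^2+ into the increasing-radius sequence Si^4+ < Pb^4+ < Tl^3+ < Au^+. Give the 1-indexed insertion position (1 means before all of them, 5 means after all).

4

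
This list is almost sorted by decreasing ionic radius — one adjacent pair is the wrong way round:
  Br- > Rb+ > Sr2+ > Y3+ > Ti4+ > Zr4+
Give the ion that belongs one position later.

Check each adjacent pair. Ti4+ and Zr4+ are reversed: Ti4+ and Zr4+ are in one column with the same charge; the lighter period-4 ion has one fewer shell and is smaller. No other neighbouring pair contradicts the periodic trends, so Ti4+ is the ion listed too early.

Ti4+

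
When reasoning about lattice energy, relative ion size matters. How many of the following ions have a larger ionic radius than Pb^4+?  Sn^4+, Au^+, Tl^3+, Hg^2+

First list Z and electron count for each: Sn^4+ (Z=50, 46 e⁻), Pb^4+ (Z=82, 78 e⁻), Tl^3+ (Z=81, 78 e⁻), Hg^2+ (Z=80, 78 e⁻), Au^+ (Z=79, 78 e⁻). Sn^4+ < Pb^4+ (same group, period 5 vs 6); Pb^4+ < Tl^3+ (isoelectronic, higher Z=82 is smaller); Tl^3+ < Hg^2+ (isoelectronic, higher Z=81 is smaller); Hg^2+ < Au^+ (isoelectronic, higher Z=80 is smaller).
Ordering all of them (including Pb^4+) by radius gives Sn^4+ < Pb^4+ < Tl^3+ < Hg^2+ < Au^+. So 3 are larger.

3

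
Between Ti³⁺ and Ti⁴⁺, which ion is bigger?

Ti³⁺

For a single element, ionic radius drops as positive charge rises — Ti⁴⁺ < Ti³⁺.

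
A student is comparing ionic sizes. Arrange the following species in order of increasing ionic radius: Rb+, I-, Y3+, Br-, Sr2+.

Y3+ < Sr2+ < Rb+ < Br- < I-

Electron counts and nuclear charges: Y3+ has 36 e⁻ (Z=39), Sr2+ has 36 e⁻ (Z=38), Rb+ has 36 e⁻ (Z=37), Br- has 36 e⁻ (Z=35), I- has 54 e⁻ (Z=53). Y3+ < Sr2+ (both 36 e⁻, Z=39>38); Sr2+ < Rb+ (isoelectronic, higher Z=38 is smaller); Rb+ < Br- (isoelectronic, higher Z=37 is smaller); Br- < I- (same group, period 4 vs 5).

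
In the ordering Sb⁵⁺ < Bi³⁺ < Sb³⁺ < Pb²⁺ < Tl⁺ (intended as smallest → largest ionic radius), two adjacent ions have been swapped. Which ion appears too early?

Scanning neighbour by neighbour, only Bi³⁺/Sb³⁺ violates a trend: Sb³⁺ and Bi³⁺ are in one column with the same charge; the lighter period-5 ion has one fewer shell and is smaller. That makes Bi³⁺ the one sitting a position early relative to where it belongs.

Bi³⁺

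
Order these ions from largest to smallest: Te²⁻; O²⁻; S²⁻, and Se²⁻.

All are in the same group with charge -2. Radius grows down the group as n (the outermost shell) increases.

Te²⁻ > Se²⁻ > S²⁻ > O²⁻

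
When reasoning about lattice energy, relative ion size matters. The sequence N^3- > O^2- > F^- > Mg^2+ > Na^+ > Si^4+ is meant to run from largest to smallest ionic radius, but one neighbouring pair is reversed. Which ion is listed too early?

Mg^2+

Check each adjacent pair. Mg^2+ and Na^+ are reversed: they are isoelectronic (10 e⁻) and Mg has more protons than Na (12 vs 11), making Mg^2+ smaller. No other neighbouring pair contradicts the periodic trends, so Mg^2+ is the ion listed too early.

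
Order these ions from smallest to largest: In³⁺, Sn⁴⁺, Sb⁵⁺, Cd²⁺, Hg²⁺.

Sb⁵⁺ < Sn⁴⁺ < In³⁺ < Cd²⁺ < Hg²⁺

First list Z and electron count for each: Sb⁵⁺ has 46 e⁻ (Z=51), Sn⁴⁺ has 46 e⁻ (Z=50), In³⁺ has 46 e⁻ (Z=49), Cd²⁺ has 46 e⁻ (Z=48), Hg²⁺ has 78 e⁻ (Z=80). Sb⁵⁺ < Sn⁴⁺ (both 46 e⁻, Z=51>50); Sn⁴⁺ < In³⁺ (isoelectronic, higher Z=50 is smaller); In³⁺ < Cd²⁺ (both 46 e⁻, Z=49>48); Cd²⁺ < Hg²⁺ (same group, period 5 vs 6).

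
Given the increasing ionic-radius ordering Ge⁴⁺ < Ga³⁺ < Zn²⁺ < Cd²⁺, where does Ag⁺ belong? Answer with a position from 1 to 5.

5

Ge⁴⁺: 28 e⁻, Z=32, Ga³⁺: 28 e⁻, Z=31, Zn²⁺: 28 e⁻, Z=30, Cd²⁺: 46 e⁻, Z=48, Ag⁺: 46 e⁻, Z=47. Ge⁴⁺ < Ga³⁺ (both 28 e⁻, Z=32>31); Ga³⁺ < Zn²⁺ (both 28 e⁻, Z=31>30); Zn²⁺ < Cd²⁺ (same group, 1 shell fewer); Cd²⁺ < Ag⁺ (isoelectronic, higher Z=48 is smaller).
Merged order: Ge⁴⁺ < Ga³⁺ < Zn²⁺ < Cd²⁺ < Ag⁺ — Ag⁺ is number 5.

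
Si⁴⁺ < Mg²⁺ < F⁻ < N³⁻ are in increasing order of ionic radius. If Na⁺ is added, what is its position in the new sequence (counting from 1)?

3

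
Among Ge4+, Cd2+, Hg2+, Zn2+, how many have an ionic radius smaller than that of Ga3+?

1

Work out protons and electrons: Ge4+: 28 e⁻, Z=32, Ga3+: 28 e⁻, Z=31, Zn2+: 28 e⁻, Z=30, Cd2+: 46 e⁻, Z=48, Hg2+: 78 e⁻, Z=80. Ge4+ < Ga3+ (both 28 e⁻, Z=32>31); Ga3+ < Zn2+ (isoelectronic, higher Z=31 is smaller); Zn2+ < Cd2+ (same group, 1 shell fewer); Cd2+ < Hg2+ (same group, 1 shell fewer).
Ordering all of them (including Ga3+) by radius gives Ge4+ < Ga3+ < Zn2+ < Cd2+ < Hg2+. Count: 1.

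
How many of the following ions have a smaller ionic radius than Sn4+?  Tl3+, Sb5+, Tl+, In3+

1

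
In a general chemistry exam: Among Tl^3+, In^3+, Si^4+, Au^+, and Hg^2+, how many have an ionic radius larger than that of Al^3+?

4

Work out protons and electrons: Si^4+ (Z=14, 10 e⁻), Al^3+ (Z=13, 10 e⁻), In^3+ (Z=49, 46 e⁻), Tl^3+ (Z=81, 78 e⁻), Hg^2+ (Z=80, 78 e⁻), Au^+ (Z=79, 78 e⁻). Si^4+ < Al^3+ (both 10 e⁻, Z=14>13); Al^3+ < In^3+ (same group, period 3 vs 5); In^3+ < Tl^3+ (same group, 1 shell fewer); Tl^3+ < Hg^2+ (both 78 e⁻, Z=81>80); Hg^2+ < Au^+ (isoelectronic, higher Z=80 is smaller).
Placing each against Al^3+: smaller — Si^4+; larger — In^3+, Tl^3+, Hg^2+, Au^+. That's 4.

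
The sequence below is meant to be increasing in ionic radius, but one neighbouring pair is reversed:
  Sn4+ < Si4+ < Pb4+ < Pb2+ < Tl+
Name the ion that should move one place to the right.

Sn4+

Scanning neighbour by neighbour, only Sn4+/Si4+ violates a trend: Si4+ and Sn4+ are in one column with the same charge; the lighter period-3 ion has 2 fewer shells and is smaller. That makes Sn4+ the one sitting a position early relative to where it belongs.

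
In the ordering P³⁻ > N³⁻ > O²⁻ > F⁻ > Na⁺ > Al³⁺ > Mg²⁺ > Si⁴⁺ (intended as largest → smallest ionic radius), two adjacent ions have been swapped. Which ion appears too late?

Scanning neighbour by neighbour, only Al³⁺/Mg²⁺ violates a trend: both have 10 electrons but Z(Al)=13 > Z(Mg)=12, so Al³⁺ should be the smaller of the two. That makes Mg²⁺ the one sitting a position late relative to where it belongs.

Mg²⁺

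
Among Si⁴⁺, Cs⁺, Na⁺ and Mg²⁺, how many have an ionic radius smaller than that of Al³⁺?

Electron counts and nuclear charges: Si⁴⁺ (Z=14, 10 e⁻), Al³⁺ (Z=13, 10 e⁻), Mg²⁺ (Z=12, 10 e⁻), Na⁺ (Z=11, 10 e⁻), Cs⁺ (Z=55, 54 e⁻). Si⁴⁺ < Al³⁺ (both 10 e⁻, Z=14>13); Al³⁺ < Mg²⁺ (isoelectronic, higher Z=13 is smaller); Mg²⁺ < Na⁺ (both 10 e⁻, Z=12>11); Na⁺ < Cs⁺ (same group, 3 shells fewer).
Placing each against Al³⁺: smaller — Si⁴⁺; larger — Mg²⁺, Na⁺, Cs⁺. So 1 is smaller.

1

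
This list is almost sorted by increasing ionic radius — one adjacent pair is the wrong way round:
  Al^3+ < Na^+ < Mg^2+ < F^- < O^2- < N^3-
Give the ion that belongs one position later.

Na^+

The pair Na^+, Mg^2+ is the wrong way round — they are isoelectronic (10 e⁻) and Mg has more protons than Na (12 vs 11), making Mg^2+ smaller. All other adjacent pairs agree with periodic trends, so Na^+ is the misplaced ion.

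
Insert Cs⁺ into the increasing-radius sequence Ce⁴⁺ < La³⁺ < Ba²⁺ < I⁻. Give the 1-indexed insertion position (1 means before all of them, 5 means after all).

These species are isoelectronic with 54 electrons. The only difference is the number of protons: Ce⁴⁺ (Z=58), La³⁺ (Z=57), Ba²⁺ (Z=56), Cs⁺ (Z=55), I⁻ (Z=53). The strongest nuclear pull (Ce⁴⁺) gives the smallest ion.
Merged order: Ce⁴⁺ < La³⁺ < Ba²⁺ < Cs⁺ < I⁻ — Cs⁺ is number 4.

4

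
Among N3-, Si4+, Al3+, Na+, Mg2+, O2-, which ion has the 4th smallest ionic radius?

Na+

These species are isoelectronic with 10 electrons. The only difference is the number of protons: Si4+ (Z=14), Al3+ (Z=13), Mg2+ (Z=12), Na+ (Z=11), O2- (Z=8), N3- (Z=7). The strongest nuclear pull (Si4+) gives the smallest ion.
Full ascending order: Si4+ < Al3+ < Mg2+ < Na+ < O2- < N3-. Counting from the smallest, position 4 is Na+.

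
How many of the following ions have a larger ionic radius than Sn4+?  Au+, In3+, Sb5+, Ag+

3

Work out protons and electrons: Sb5+: 46 e⁻, Z=51, Sn4+: 46 e⁻, Z=50, In3+: 46 e⁻, Z=49, Ag+: 46 e⁻, Z=47, Au+: 78 e⁻, Z=79. Sb5+ < Sn4+ (both 46 e⁻, Z=51>50); Sn4+ < In3+ (isoelectronic, higher Z=50 is smaller); In3+ < Ag+ (both 46 e⁻, Z=49>47); Ag+ < Au+ (same group, 1 shell fewer).
Ordering all of them (including Sn4+) by radius gives Sb5+ < Sn4+ < In3+ < Ag+ < Au+. That's 3.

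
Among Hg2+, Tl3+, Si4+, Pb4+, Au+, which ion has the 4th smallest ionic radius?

Work out protons and electrons: Si4+: 10 e⁻, Z=14, Pb4+: 78 e⁻, Z=82, Tl3+: 78 e⁻, Z=81, Hg2+: 78 e⁻, Z=80, Au+: 78 e⁻, Z=79. Si4+ < Pb4+ (same group, period 3 vs 6); Pb4+ < Tl3+ (isoelectronic, higher Z=82 is smaller); Tl3+ < Hg2+ (isoelectronic, higher Z=81 is smaller); Hg2+ < Au+ (isoelectronic, higher Z=80 is smaller).
That gives Si4+ < Pb4+ < Tl3+ < Hg2+ < Au+. From the smallest end, number 4 is Hg2+.

Hg2+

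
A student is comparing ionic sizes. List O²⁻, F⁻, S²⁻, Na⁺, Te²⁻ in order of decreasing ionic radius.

First list Z and electron count for each: Na⁺ has 10 e⁻ (Z=11), F⁻ has 10 e⁻ (Z=9), O²⁻ has 10 e⁻ (Z=8), S²⁻ has 18 e⁻ (Z=16), Te²⁻ has 54 e⁻ (Z=52). Na⁺ < F⁻ (isoelectronic, higher Z=11 is smaller); F⁻ < O²⁻ (both 10 e⁻, Z=9>8); O²⁻ < S²⁻ (same group, 1 shell fewer); S²⁻ < Te²⁻ (same group, 2 shells fewer).

Te²⁻ > S²⁻ > O²⁻ > F⁻ > Na⁺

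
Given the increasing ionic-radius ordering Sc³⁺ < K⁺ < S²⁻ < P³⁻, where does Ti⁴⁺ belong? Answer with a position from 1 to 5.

These species are isoelectronic with 18 electrons. The only difference is the number of protons: Ti⁴⁺ (Z=22), Sc³⁺ (Z=21), K⁺ (Z=19), S²⁻ (Z=16), P³⁻ (Z=15). The strongest nuclear pull (Ti⁴⁺) gives the smallest ion.
The complete sequence is Ti⁴⁺ < Sc³⁺ < K⁺ < S²⁻ < P³⁻. Ti⁴⁺ sits at position 1.

1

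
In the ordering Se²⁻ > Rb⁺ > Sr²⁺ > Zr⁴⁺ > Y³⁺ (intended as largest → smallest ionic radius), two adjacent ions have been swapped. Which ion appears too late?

The pair Zr⁴⁺, Y³⁺ is the wrong way round — Zr⁴⁺ and Y³⁺ share 36 electrons; the higher nuclear charge on Zr (Z=40) contracts it more, so Zr⁴⁺ < Y³⁺. All other adjacent pairs agree with periodic trends, so Y³⁺ is the misplaced ion.

Y³⁺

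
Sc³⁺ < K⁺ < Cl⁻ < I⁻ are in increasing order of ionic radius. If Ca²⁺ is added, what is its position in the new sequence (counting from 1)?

First list Z and electron count for each: Sc³⁺ (Z=21, 18 e⁻), Ca²⁺ (Z=20, 18 e⁻), K⁺ (Z=19, 18 e⁻), Cl⁻ (Z=17, 18 e⁻), I⁻ (Z=53, 54 e⁻). Sc³⁺ < Ca²⁺ (isoelectronic, higher Z=21 is smaller); Ca²⁺ < K⁺ (both 18 e⁻, Z=20>19); K⁺ < Cl⁻ (both 18 e⁻, Z=19>17); Cl⁻ < I⁻ (same group, 2 shells fewer).
Putting Ca²⁺ in gives Sc³⁺ < Ca²⁺ < K⁺ < Cl⁻ < I⁻; it lands at slot 2.

2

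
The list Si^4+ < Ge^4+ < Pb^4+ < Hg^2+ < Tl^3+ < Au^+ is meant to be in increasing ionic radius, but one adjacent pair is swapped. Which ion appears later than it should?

Tl^3+

The pair Hg^2+, Tl^3+ is the wrong way round — they are isoelectronic (78 e⁻) and Tl has more protons than Hg (81 vs 80), making Tl^3+ smaller. All other adjacent pairs agree with periodic trends, so Tl^3+ is the misplaced ion.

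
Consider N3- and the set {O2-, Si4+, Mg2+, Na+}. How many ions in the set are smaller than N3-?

4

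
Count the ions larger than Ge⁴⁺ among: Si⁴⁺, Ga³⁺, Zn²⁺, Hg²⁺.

Work out protons and electrons: Si⁴⁺ has 10 e⁻ (Z=14), Ge⁴⁺ has 28 e⁻ (Z=32), Ga³⁺ has 28 e⁻ (Z=31), Zn²⁺ has 28 e⁻ (Z=30), Hg²⁺ has 78 e⁻ (Z=80). Si⁴⁺ < Ge⁴⁺ (same group, period 3 vs 4); Ge⁴⁺ < Ga³⁺ (both 28 e⁻, Z=32>31); Ga³⁺ < Zn²⁺ (both 28 e⁻, Z=31>30); Zn²⁺ < Hg²⁺ (same group, period 4 vs 6).
Ordering all of them (including Ge⁴⁺) by radius gives Si⁴⁺ < Ge⁴⁺ < Ga³⁺ < Zn²⁺ < Hg²⁺. That's 3.

3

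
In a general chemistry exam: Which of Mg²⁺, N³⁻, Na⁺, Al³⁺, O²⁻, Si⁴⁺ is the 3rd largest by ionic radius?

Each ion has 10 electrons. The ranking follows nuclear charge in reverse — greater Z gives a smaller radius. Si⁴⁺ (Z=14), Al³⁺ (Z=13), Mg²⁺ (Z=12), Na⁺ (Z=11), O²⁻ (Z=8), N³⁻ (Z=7).
Ordering: Si⁴⁺ < Al³⁺ < Mg²⁺ < Na⁺ < O²⁻ < N³⁻. The 3rd largest is Na⁺.

Na⁺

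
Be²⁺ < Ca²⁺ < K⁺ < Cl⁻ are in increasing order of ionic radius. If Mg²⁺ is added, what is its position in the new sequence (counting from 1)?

Tabulating Z and e⁻: Be²⁺ has 2 e⁻ (Z=4), Mg²⁺ has 10 e⁻ (Z=12), Ca²⁺ has 18 e⁻ (Z=20), K⁺ has 18 e⁻ (Z=19), Cl⁻ has 18 e⁻ (Z=17). Be²⁺ < Mg²⁺ (same group, 1 shell fewer); Mg²⁺ < Ca²⁺ (same group, 1 shell fewer); Ca²⁺ < K⁺ (both 18 e⁻, Z=20>19); K⁺ < Cl⁻ (isoelectronic, higher Z=19 is smaller).
With Mg²⁺ included the full order is Be²⁺ < Mg²⁺ < Ca²⁺ < K⁺ < Cl⁻, so it takes position 2.

2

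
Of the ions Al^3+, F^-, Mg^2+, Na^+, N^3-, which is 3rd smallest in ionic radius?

These species are isoelectronic with 10 electrons. The only difference is the number of protons: Al^3+ (Z=13), Mg^2+ (Z=12), Na^+ (Z=11), F^- (Z=9), N^3- (Z=7). The strongest nuclear pull (Al^3+) gives the smallest ion.
That gives Al^3+ < Mg^2+ < Na^+ < F^- < N^3-. From the smallest end, number 3 is Na^+.

Na^+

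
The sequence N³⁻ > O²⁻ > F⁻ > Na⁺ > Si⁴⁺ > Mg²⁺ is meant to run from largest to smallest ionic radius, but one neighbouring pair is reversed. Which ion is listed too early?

Si⁴⁺

Check each adjacent pair. Si⁴⁺ and Mg²⁺ are reversed: both have 10 electrons but Z(Si)=14 > Z(Mg)=12, so Si⁴⁺ should be the smaller of the two. No other neighbouring pair contradicts the periodic trends, so Si⁴⁺ is the ion listed too early.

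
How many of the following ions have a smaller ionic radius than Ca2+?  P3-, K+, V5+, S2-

1

Each ion has 18 electrons. The ranking follows nuclear charge in reverse — greater Z gives a smaller radius. V5+ (Z=23), Ca2+ (Z=20), K+ (Z=19), S2- (Z=16), P3- (Z=15).
Ordering all of them (including Ca2+) by radius gives V5+ < Ca2+ < K+ < S2- < P3-. So 1 is smaller.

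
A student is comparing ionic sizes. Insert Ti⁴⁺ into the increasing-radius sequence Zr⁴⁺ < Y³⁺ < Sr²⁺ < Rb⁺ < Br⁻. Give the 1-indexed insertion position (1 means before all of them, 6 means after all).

1

Electron counts and nuclear charges: Ti⁴⁺ (Z=22, 18 e⁻), Zr⁴⁺ (Z=40, 36 e⁻), Y³⁺ (Z=39, 36 e⁻), Sr²⁺ (Z=38, 36 e⁻), Rb⁺ (Z=37, 36 e⁻), Br⁻ (Z=35, 36 e⁻). Ti⁴⁺ < Zr⁴⁺ (same group, period 4 vs 5); Zr⁴⁺ < Y³⁺ (both 36 e⁻, Z=40>39); Y³⁺ < Sr²⁺ (both 36 e⁻, Z=39>38); Sr²⁺ < Rb⁺ (both 36 e⁻, Z=38>37); Rb⁺ < Br⁻ (isoelectronic, higher Z=37 is smaller).
The complete sequence is Ti⁴⁺ < Zr⁴⁺ < Y³⁺ < Sr²⁺ < Rb⁺ < Br⁻. Ti⁴⁺ sits at position 1.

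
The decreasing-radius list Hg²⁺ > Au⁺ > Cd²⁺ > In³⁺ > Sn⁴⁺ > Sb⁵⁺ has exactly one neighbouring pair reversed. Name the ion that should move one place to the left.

Au⁺

Compare adjacent ions: Hg²⁺ and Au⁺ share 78 electrons; the higher nuclear charge on Hg (Z=80) contracts it more, so Hg²⁺ < Au⁺ — yet in this decreasing list Hg²⁺ sits before Au⁺. Nothing else is reversed, so Au⁺ should move one place to the left.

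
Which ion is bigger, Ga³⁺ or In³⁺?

In³⁺

These ions sit in one column with identical charge. Each step down the periodic table adds a principal shell, increasing the radius.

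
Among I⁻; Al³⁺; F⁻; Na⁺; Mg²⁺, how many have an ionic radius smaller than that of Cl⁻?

Al³⁺: 10 e⁻, Z=13, Mg²⁺: 10 e⁻, Z=12, Na⁺: 10 e⁻, Z=11, F⁻: 10 e⁻, Z=9, Cl⁻: 18 e⁻, Z=17, I⁻: 54 e⁻, Z=53. Al³⁺ < Mg²⁺ (isoelectronic, higher Z=13 is smaller); Mg²⁺ < Na⁺ (isoelectronic, higher Z=12 is smaller); Na⁺ < F⁻ (both 10 e⁻, Z=11>9); F⁻ < Cl⁻ (same group, 1 shell fewer); Cl⁻ < I⁻ (same group, 2 shells fewer).
Relative to Cl⁻, the ions that are smaller are Al³⁺, Mg²⁺, Na⁺, F⁻. That's 4.

4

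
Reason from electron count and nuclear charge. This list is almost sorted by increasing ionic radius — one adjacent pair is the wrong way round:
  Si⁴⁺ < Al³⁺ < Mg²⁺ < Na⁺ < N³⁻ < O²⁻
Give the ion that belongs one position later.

N³⁻

Check each adjacent pair. N³⁻ and O²⁻ are reversed: they are isoelectronic (10 e⁻) and O has more protons than N (8 vs 7), making O²⁻ smaller. No other neighbouring pair contradicts the periodic trends, so N³⁻ is the ion listed too early.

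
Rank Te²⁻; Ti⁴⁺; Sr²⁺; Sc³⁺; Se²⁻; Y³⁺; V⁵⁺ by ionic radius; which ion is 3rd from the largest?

Sr²⁺

Electron counts and nuclear charges: V⁵⁺ (Z=23, 18 e⁻), Ti⁴⁺ (Z=22, 18 e⁻), Sc³⁺ (Z=21, 18 e⁻), Y³⁺ (Z=39, 36 e⁻), Sr²⁺ (Z=38, 36 e⁻), Se²⁻ (Z=34, 36 e⁻), Te²⁻ (Z=52, 54 e⁻). V⁵⁺ < Ti⁴⁺ (both 18 e⁻, Z=23>22); Ti⁴⁺ < Sc³⁺ (both 18 e⁻, Z=22>21); Sc³⁺ < Y³⁺ (same group, period 4 vs 5); Y³⁺ < Sr²⁺ (isoelectronic, higher Z=39 is smaller); Sr²⁺ < Se²⁻ (isoelectronic, higher Z=38 is smaller); Se²⁻ < Te²⁻ (same group, 1 shell fewer).
Ordering: V⁵⁺ < Ti⁴⁺ < Sc³⁺ < Y³⁺ < Sr²⁺ < Se²⁻ < Te²⁻. The 3rd largest is Sr²⁺.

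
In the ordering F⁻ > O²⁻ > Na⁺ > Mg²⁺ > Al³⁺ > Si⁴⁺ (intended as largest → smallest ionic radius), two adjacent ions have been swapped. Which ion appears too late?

O²⁻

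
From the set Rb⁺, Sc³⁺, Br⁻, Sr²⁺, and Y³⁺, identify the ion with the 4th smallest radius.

Rb⁺

Work out protons and electrons: Sc³⁺ (Z=21, 18 e⁻), Y³⁺ (Z=39, 36 e⁻), Sr²⁺ (Z=38, 36 e⁻), Rb⁺ (Z=37, 36 e⁻), Br⁻ (Z=35, 36 e⁻). Sc³⁺ < Y³⁺ (same group, period 4 vs 5); Y³⁺ < Sr²⁺ (isoelectronic, higher Z=39 is smaller); Sr²⁺ < Rb⁺ (isoelectronic, higher Z=38 is smaller); Rb⁺ < Br⁻ (isoelectronic, higher Z=37 is smaller).
Ordering: Sc³⁺ < Y³⁺ < Sr²⁺ < Rb⁺ < Br⁻. The 4th smallest is Rb⁺.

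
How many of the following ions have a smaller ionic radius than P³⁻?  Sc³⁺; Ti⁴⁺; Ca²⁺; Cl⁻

4

Isoelectronic series (18 e⁻ each). Size is set by nuclear charge: more protons means a smaller ion. Ti⁴⁺ (Z=22), Sc³⁺ (Z=21), Ca²⁺ (Z=20), Cl⁻ (Z=17), P³⁻ (Z=15).
Placing each against P³⁻: smaller — Ti⁴⁺, Sc³⁺, Ca²⁺, Cl⁻; larger — none. Count: 4.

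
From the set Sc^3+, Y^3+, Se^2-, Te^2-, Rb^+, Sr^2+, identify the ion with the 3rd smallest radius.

Sr^2+

Electron counts and nuclear charges: Sc^3+: 18 e⁻, Z=21, Y^3+: 36 e⁻, Z=39, Sr^2+: 36 e⁻, Z=38, Rb^+: 36 e⁻, Z=37, Se^2-: 36 e⁻, Z=34, Te^2-: 54 e⁻, Z=52. Sc^3+ < Y^3+ (same group, 1 shell fewer); Y^3+ < Sr^2+ (isoelectronic, higher Z=39 is smaller); Sr^2+ < Rb^+ (both 36 e⁻, Z=38>37); Rb^+ < Se^2- (both 36 e⁻, Z=37>34); Se^2- < Te^2- (same group, 1 shell fewer).
So the order is Sc^3+ < Y^3+ < Sr^2+ < Rb^+ < Se^2- < Te^2-; the 3rd-smallest ion is Sr^2+.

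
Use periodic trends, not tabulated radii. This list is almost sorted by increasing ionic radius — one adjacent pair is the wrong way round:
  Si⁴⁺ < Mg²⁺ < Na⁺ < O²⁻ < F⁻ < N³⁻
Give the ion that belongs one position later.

O²⁻

Compare adjacent ions: they are isoelectronic (10 e⁻) and F has more protons than O (9 vs 8), making F⁻ smaller — yet in this increasing list O²⁻ sits before F⁻. Nothing else is reversed, so O²⁻ should move one place to the right.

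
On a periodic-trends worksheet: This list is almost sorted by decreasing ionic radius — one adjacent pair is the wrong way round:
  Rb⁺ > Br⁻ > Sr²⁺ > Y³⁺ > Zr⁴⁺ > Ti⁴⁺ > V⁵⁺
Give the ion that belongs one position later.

Rb⁺

Scanning neighbour by neighbour, only Rb⁺/Br⁻ violates a trend: both have 36 electrons but Z(Rb)=37 > Z(Br)=35, so Rb⁺ should be the smaller of the two. That makes Rb⁺ the one sitting a position early relative to where it belongs.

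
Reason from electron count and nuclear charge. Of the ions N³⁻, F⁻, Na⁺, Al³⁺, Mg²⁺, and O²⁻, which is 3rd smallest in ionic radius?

Na⁺

Isoelectronic series (10 e⁻ each). Size is set by nuclear charge: more protons means a smaller ion. Al³⁺ (Z=13), Mg²⁺ (Z=12), Na⁺ (Z=11), F⁻ (Z=9), O²⁻ (Z=8), N³⁻ (Z=7).
Full ascending order: Al³⁺ < Mg²⁺ < Na⁺ < F⁻ < O²⁻ < N³⁻. Counting from the smallest, position 3 is Na⁺.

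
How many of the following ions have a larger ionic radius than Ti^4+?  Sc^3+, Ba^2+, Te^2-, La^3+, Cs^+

5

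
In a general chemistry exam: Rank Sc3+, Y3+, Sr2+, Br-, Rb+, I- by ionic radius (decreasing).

First list Z and electron count for each: Sc3+ (Z=21, 18 e⁻), Y3+ (Z=39, 36 e⁻), Sr2+ (Z=38, 36 e⁻), Rb+ (Z=37, 36 e⁻), Br- (Z=35, 36 e⁻), I- (Z=53, 54 e⁻). Sc3+ < Y3+ (same group, 1 shell fewer); Y3+ < Sr2+ (isoelectronic, higher Z=39 is smaller); Sr2+ < Rb+ (both 36 e⁻, Z=38>37); Rb+ < Br- (both 36 e⁻, Z=37>35); Br- < I- (same group, 1 shell fewer).

I- > Br- > Rb+ > Sr2+ > Y3+ > Sc3+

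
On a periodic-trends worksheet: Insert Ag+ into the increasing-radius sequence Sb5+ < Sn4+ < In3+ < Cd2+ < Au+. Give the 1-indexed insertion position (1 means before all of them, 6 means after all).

5

Electron counts and nuclear charges: Sb5+ has 46 e⁻ (Z=51), Sn4+ has 46 e⁻ (Z=50), In3+ has 46 e⁻ (Z=49), Cd2+ has 46 e⁻ (Z=48), Ag+ has 46 e⁻ (Z=47), Au+ has 78 e⁻ (Z=79). Sb5+ < Sn4+ (both 46 e⁻, Z=51>50); Sn4+ < In3+ (both 46 e⁻, Z=50>49); In3+ < Cd2+ (both 46 e⁻, Z=49>48); Cd2+ < Ag+ (both 46 e⁻, Z=48>47); Ag+ < Au+ (same group, period 5 vs 6).
The complete sequence is Sb5+ < Sn4+ < In3+ < Cd2+ < Ag+ < Au+. Ag+ sits at position 5.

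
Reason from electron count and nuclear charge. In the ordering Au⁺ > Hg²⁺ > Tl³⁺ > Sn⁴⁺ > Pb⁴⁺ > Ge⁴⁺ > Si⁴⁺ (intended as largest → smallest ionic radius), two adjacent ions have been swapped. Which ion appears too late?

The pair Sn⁴⁺, Pb⁴⁺ is the wrong way round — Sn⁴⁺ and Pb⁴⁺ are in one column with the same charge; the lighter period-5 ion has one fewer shell and is smaller. All other adjacent pairs agree with periodic trends, so Pb⁴⁺ is the misplaced ion.

Pb⁴⁺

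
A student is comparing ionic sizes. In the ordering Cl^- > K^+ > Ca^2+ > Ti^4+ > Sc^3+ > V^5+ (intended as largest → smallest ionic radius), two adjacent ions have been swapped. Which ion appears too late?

The pair Ti^4+, Sc^3+ is the wrong way round — both have 18 electrons but Z(Ti)=22 > Z(Sc)=21, so Ti^4+ should be the smaller of the two. All other adjacent pairs agree with periodic trends, so Sc^3+ is the misplaced ion.

Sc^3+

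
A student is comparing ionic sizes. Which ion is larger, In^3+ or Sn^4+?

All of these have 46 electrons (isoelectronic). With the same electron cloud, the ion with the most protons pulls it in tightest. Nuclear charges: Sn^4+ (Z=50), In^3+ (Z=49). Highest Z is smallest.

In^3+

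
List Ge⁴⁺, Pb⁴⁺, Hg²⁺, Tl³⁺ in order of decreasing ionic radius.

Hg²⁺ > Tl³⁺ > Pb⁴⁺ > Ge⁴⁺

Work out protons and electrons: Ge⁴⁺ has 28 e⁻ (Z=32), Pb⁴⁺ has 78 e⁻ (Z=82), Tl³⁺ has 78 e⁻ (Z=81), Hg²⁺ has 78 e⁻ (Z=80). Ge⁴⁺ < Pb⁴⁺ (same group, 2 shells fewer); Pb⁴⁺ < Tl³⁺ (isoelectronic, higher Z=82 is smaller); Tl³⁺ < Hg²⁺ (isoelectronic, higher Z=81 is smaller).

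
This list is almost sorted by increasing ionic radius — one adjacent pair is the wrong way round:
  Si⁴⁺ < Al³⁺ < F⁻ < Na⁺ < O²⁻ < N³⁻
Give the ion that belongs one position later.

F⁻

Compare adjacent ions: both have 10 electrons but Z(Na)=11 > Z(F)=9, so Na⁺ should be the smaller of the two — yet in this increasing list F⁻ sits before Na⁺. Nothing else is reversed, so F⁻ should move one place to the right.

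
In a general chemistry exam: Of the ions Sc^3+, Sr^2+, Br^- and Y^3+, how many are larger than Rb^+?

Sc^3+ has 18 e⁻ (Z=21), Y^3+ has 36 e⁻ (Z=39), Sr^2+ has 36 e⁻ (Z=38), Rb^+ has 36 e⁻ (Z=37), Br^- has 36 e⁻ (Z=35). Sc^3+ < Y^3+ (same group, period 4 vs 5); Y^3+ < Sr^2+ (both 36 e⁻, Z=39>38); Sr^2+ < Rb^+ (both 36 e⁻, Z=38>37); Rb^+ < Br^- (both 36 e⁻, Z=37>35).
Placing each against Rb^+: smaller — Sc^3+, Y^3+, Sr^2+; larger — Br^-. Count: 1.

1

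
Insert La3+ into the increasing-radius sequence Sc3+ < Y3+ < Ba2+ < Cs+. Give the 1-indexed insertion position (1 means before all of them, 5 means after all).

3

Tabulating Z and e⁻: Sc3+ (Z=21, 18 e⁻), Y3+ (Z=39, 36 e⁻), La3+ (Z=57, 54 e⁻), Ba2+ (Z=56, 54 e⁻), Cs+ (Z=55, 54 e⁻). Sc3+ < Y3+ (same group, period 4 vs 5); Y3+ < La3+ (same group, period 5 vs 6); La3+ < Ba2+ (isoelectronic, higher Z=57 is smaller); Ba2+ < Cs+ (both 54 e⁻, Z=56>55).
Putting La3+ in gives Sc3+ < Y3+ < La3+ < Ba2+ < Cs+; it lands at slot 3.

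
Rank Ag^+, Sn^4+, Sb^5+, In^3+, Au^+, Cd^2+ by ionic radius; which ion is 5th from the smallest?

Ag^+

First list Z and electron count for each: Sb^5+ (Z=51, 46 e⁻), Sn^4+ (Z=50, 46 e⁻), In^3+ (Z=49, 46 e⁻), Cd^2+ (Z=48, 46 e⁻), Ag^+ (Z=47, 46 e⁻), Au^+ (Z=79, 78 e⁻). Sb^5+ < Sn^4+ (both 46 e⁻, Z=51>50); Sn^4+ < In^3+ (isoelectronic, higher Z=50 is smaller); In^3+ < Cd^2+ (isoelectronic, higher Z=49 is smaller); Cd^2+ < Ag^+ (both 46 e⁻, Z=48>47); Ag^+ < Au^+ (same group, period 5 vs 6).
Ordering: Sb^5+ < Sn^4+ < In^3+ < Cd^2+ < Ag^+ < Au^+. The 5th smallest is Ag^+.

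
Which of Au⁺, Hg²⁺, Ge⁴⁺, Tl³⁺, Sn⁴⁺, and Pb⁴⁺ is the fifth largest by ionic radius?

Tabulating Z and e⁻: Ge⁴⁺ (Z=32, 28 e⁻), Sn⁴⁺ (Z=50, 46 e⁻), Pb⁴⁺ (Z=82, 78 e⁻), Tl³⁺ (Z=81, 78 e⁻), Hg²⁺ (Z=80, 78 e⁻), Au⁺ (Z=79, 78 e⁻). Ge⁴⁺ < Sn⁴⁺ (same group, 1 shell fewer); Sn⁴⁺ < Pb⁴⁺ (same group, period 5 vs 6); Pb⁴⁺ < Tl³⁺ (isoelectronic, higher Z=82 is smaller); Tl³⁺ < Hg²⁺ (both 78 e⁻, Z=81>80); Hg²⁺ < Au⁺ (isoelectronic, higher Z=80 is smaller).
Ordering: Ge⁴⁺ < Sn⁴⁺ < Pb⁴⁺ < Tl³⁺ < Hg²⁺ < Au⁺. The fifth largest is Sn⁴⁺.

Sn⁴⁺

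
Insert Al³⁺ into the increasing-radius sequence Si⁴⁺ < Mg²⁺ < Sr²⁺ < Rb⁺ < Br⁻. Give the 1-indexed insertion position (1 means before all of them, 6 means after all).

2

Tabulating Z and e⁻: Si⁴⁺ has 10 e⁻ (Z=14), Al³⁺ has 10 e⁻ (Z=13), Mg²⁺ has 10 e⁻ (Z=12), Sr²⁺ has 36 e⁻ (Z=38), Rb⁺ has 36 e⁻ (Z=37), Br⁻ has 36 e⁻ (Z=35). Si⁴⁺ < Al³⁺ (isoelectronic, higher Z=14 is smaller); Al³⁺ < Mg²⁺ (isoelectronic, higher Z=13 is smaller); Mg²⁺ < Sr²⁺ (same group, period 3 vs 5); Sr²⁺ < Rb⁺ (isoelectronic, higher Z=38 is smaller); Rb⁺ < Br⁻ (isoelectronic, higher Z=37 is smaller).
The complete sequence is Si⁴⁺ < Al³⁺ < Mg²⁺ < Sr²⁺ < Rb⁺ < Br⁻. Al³⁺ sits at position 2.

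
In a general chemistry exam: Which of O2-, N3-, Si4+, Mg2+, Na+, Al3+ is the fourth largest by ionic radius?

Mg2+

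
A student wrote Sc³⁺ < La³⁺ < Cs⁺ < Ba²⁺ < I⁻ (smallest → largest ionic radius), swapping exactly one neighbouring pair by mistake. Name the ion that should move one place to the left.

Ba²⁺

The pair Cs⁺, Ba²⁺ is the wrong way round — they are isoelectronic (54 e⁻) and Ba has more protons than Cs (56 vs 55), making Ba²⁺ smaller. All other adjacent pairs agree with periodic trends, so Ba²⁺ is the misplaced ion.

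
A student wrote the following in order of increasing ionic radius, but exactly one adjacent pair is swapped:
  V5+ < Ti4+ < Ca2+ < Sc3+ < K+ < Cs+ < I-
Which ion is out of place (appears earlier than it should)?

Ca2+

Compare adjacent ions: both have 18 electrons but Z(Sc)=21 > Z(Ca)=20, so Sc3+ should be the smaller of the two — yet in this increasing list Ca2+ sits before Sc3+. Nothing else is reversed, so Ca2+ should move one place to the right.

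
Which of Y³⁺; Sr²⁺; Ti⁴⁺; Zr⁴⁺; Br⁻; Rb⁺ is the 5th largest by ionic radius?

Electron counts and nuclear charges: Ti⁴⁺ (Z=22, 18 e⁻), Zr⁴⁺ (Z=40, 36 e⁻), Y³⁺ (Z=39, 36 e⁻), Sr²⁺ (Z=38, 36 e⁻), Rb⁺ (Z=37, 36 e⁻), Br⁻ (Z=35, 36 e⁻). Ti⁴⁺ < Zr⁴⁺ (same group, 1 shell fewer); Zr⁴⁺ < Y³⁺ (isoelectronic, higher Z=40 is smaller); Y³⁺ < Sr²⁺ (isoelectronic, higher Z=39 is smaller); Sr²⁺ < Rb⁺ (isoelectronic, higher Z=38 is smaller); Rb⁺ < Br⁻ (isoelectronic, higher Z=37 is smaller).
So the order is Ti⁴⁺ < Zr⁴⁺ < Y³⁺ < Sr²⁺ < Rb⁺ < Br⁻; the 5th-largest ion is Zr⁴⁺.

Zr⁴⁺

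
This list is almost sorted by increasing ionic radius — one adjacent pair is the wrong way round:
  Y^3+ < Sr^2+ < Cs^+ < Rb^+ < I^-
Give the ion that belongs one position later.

Check each adjacent pair. Cs^+ and Rb^+ are reversed: both in group 1 with the same charge; Rb^+ (period 5) has the smaller radius. No other neighbouring pair contradicts the periodic trends, so Cs^+ is the ion listed too early.

Cs^+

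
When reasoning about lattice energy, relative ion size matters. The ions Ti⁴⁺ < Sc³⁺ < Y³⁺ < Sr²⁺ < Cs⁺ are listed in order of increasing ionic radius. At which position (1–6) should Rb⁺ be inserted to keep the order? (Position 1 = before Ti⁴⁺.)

5

Ti⁴⁺: 18 e⁻, Z=22, Sc³⁺: 18 e⁻, Z=21, Y³⁺: 36 e⁻, Z=39, Sr²⁺: 36 e⁻, Z=38, Rb⁺: 36 e⁻, Z=37, Cs⁺: 54 e⁻, Z=55. Ti⁴⁺ < Sc³⁺ (isoelectronic, higher Z=22 is smaller); Sc³⁺ < Y³⁺ (same group, period 4 vs 5); Y³⁺ < Sr²⁺ (isoelectronic, higher Z=39 is smaller); Sr²⁺ < Rb⁺ (isoelectronic, higher Z=38 is smaller); Rb⁺ < Cs⁺ (same group, period 5 vs 6).
Putting Rb⁺ in gives Ti⁴⁺ < Sc³⁺ < Y³⁺ < Sr²⁺ < Rb⁺ < Cs⁺; it lands at slot 5.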